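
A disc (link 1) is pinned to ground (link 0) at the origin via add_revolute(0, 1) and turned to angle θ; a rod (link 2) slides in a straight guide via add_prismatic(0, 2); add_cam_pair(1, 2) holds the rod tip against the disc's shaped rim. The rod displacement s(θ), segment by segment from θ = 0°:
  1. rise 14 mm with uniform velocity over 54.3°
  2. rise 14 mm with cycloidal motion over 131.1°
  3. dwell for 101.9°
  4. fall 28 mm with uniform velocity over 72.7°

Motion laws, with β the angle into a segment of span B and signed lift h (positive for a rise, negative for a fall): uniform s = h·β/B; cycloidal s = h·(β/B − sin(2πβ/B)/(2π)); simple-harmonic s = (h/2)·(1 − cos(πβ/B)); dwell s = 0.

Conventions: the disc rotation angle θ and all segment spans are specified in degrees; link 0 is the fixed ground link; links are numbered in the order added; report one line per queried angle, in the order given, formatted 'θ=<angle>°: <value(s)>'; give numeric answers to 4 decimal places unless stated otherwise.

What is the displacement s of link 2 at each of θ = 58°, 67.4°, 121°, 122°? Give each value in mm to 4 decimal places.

segment 1 (0° to 54.3°, uniform, h = 14) is passed completely: s = 0.0000 + (14) = 14.0000
θ = 58° falls in segment 2 (54.3° to 185.4°, cycloidal, h = 14): β = 58 − 54.3 = 3.7°, B = 131.1°; Δs = 14·(0.0282 − sin(2π·0.0282)/(2π)) = 0.0021; s = 14.0000 + 0.0021 = 14.0021
θ = 67.4° falls in segment 2 (54.3° to 185.4°, cycloidal, h = 14): β = 67.4 − 54.3 = 13.1°, B = 131.1°; Δs = 14·(0.0999 − sin(2π·0.0999)/(2π)) = 0.0901; s = 14.0000 + 0.0901 = 14.0901
θ = 121° falls in segment 2 (54.3° to 185.4°, cycloidal, h = 14): β = 121 − 54.3 = 66.7°, B = 131.1°; Δs = 14·(0.5088 − sin(2π·0.5088)/(2π)) = 7.2456; s = 14.0000 + 7.2456 = 21.2456
θ = 122° falls in segment 2 (54.3° to 185.4°, cycloidal, h = 14): β = 122 − 54.3 = 67.7°, B = 131.1°; Δs = 14·(0.5164 − sin(2π·0.5164)/(2π)) = 7.4588; s = 14.0000 + 7.4588 = 21.4588

θ=58°: 14.0021
θ=67.4°: 14.0901
θ=121°: 21.2456
θ=122°: 21.4588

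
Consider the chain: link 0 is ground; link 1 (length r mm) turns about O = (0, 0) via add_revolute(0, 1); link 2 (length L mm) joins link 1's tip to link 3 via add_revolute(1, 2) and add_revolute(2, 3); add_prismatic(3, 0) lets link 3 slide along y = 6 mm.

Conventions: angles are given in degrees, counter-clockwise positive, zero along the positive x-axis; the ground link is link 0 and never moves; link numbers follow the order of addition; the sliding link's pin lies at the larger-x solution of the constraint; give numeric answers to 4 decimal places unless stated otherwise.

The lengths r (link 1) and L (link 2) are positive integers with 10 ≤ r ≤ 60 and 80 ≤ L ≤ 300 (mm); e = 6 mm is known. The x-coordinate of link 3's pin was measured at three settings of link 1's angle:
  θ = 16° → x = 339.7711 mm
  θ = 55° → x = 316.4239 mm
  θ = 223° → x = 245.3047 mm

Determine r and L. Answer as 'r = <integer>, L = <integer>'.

constraint per measurement: (x − r cos θ)² + (r sin θ − e)² = L²
subtracting the θ₁ and θ₂ equations cancels the r² and L² terms:
r = (x₁² − x₂²) / (2[(x₁cos θ₁ + e sin θ₁) − (x₂cos θ₂ + e sin θ₂)]) = 54.0001 → r = 54
L² = (x₁ − r cos θ₁)² + (r sin θ₁ − e)² = 82944.0215 → L = 288.0000 → L = 288
check at θ₃=223°: x = 245.3047 (printed 245.3047) ✓

r = 54, L = 288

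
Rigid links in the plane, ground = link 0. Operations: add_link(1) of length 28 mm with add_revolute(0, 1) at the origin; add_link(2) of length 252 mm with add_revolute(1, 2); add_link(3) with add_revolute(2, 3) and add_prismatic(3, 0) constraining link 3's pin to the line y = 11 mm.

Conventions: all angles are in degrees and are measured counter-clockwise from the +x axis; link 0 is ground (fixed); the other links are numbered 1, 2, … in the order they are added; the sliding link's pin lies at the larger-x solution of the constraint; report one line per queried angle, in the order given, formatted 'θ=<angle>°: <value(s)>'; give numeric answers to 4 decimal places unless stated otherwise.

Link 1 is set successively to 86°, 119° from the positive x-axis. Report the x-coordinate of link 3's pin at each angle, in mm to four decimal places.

geometry: r = 28 mm, L = 252 mm, e = 11 mm
θ=86°: crank pin P = (r cos θ, r sin θ) = (1.953181, 27.931793)
θ=86°: h = r sin θ − e = 27.931793 − 11 = 16.931793
θ=86°: x = r cos θ + √(L² − h²) = 1.953181 + 251.430536 = 253.383717
θ=119°: crank pin P = (r cos θ, r sin θ) = (-13.574669, 24.489352)
θ=119°: h = r sin θ − e = 24.489352 − 11 = 13.489352
θ=119°: x = r cos θ + √(L² − h²) = -13.574669 + 251.638704 = 238.064035

θ=86°: 253.3837
θ=119°: 238.0640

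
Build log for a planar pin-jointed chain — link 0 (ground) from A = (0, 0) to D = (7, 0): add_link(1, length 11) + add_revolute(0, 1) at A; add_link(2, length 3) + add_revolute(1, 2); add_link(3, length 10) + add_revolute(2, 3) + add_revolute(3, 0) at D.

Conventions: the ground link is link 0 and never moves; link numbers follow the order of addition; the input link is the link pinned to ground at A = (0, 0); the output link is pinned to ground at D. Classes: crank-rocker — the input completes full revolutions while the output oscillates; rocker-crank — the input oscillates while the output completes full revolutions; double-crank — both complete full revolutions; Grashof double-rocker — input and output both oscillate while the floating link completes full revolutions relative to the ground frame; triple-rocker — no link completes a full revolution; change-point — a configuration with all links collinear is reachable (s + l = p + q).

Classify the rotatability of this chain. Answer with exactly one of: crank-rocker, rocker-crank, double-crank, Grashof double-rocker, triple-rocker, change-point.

lengths: ground=7, input=11, coupler=3, output=10
sorted: s=3 (shortest), l=11 (longest), p+q=17
s + l = 14 vs p + q = 17
s + l < p + q (Grashof) with shortest = coupler link → Grashof double-rocker

Grashof double-rocker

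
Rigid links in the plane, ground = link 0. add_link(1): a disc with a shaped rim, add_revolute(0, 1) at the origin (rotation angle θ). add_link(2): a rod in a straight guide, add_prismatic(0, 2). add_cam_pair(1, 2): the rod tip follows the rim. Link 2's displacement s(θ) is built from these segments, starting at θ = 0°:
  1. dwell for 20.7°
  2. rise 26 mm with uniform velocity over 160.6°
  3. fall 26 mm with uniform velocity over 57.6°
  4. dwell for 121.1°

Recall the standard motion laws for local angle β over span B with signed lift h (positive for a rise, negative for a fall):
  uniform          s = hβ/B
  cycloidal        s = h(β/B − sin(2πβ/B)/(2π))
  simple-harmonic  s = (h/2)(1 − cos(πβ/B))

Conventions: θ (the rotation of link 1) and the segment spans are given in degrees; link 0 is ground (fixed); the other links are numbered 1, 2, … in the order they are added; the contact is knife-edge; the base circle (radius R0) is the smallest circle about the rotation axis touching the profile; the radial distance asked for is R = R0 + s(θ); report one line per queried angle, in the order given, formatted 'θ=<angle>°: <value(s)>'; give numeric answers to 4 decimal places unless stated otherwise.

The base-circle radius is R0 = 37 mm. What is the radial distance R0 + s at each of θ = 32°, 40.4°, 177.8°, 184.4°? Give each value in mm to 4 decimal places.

segment 1 (0° to 20.7°, dwell): s unchanged at 0.0000
θ = 32° falls in segment 2 (20.7° to 181.3°, uniform, h = 26): β = 32 − 20.7 = 11.3°, B = 160.6°; Δs = 26·11.3/160.6 = 1.8294; s = 0.0000 + 1.8294 = 1.8294
θ = 40.4° falls in segment 2 (20.7° to 181.3°, uniform, h = 26): β = 40.4 − 20.7 = 19.7°, B = 160.6°; Δs = 26·19.7/160.6 = 3.1893; s = 0.0000 + 3.1893 = 3.1893
θ = 177.8° falls in segment 2 (20.7° to 181.3°, uniform, h = 26): β = 177.8 − 20.7 = 157.1°, B = 160.6°; Δs = 26·157.1/160.6 = 25.4334; s = 0.0000 + 25.4334 = 25.4334
segment 2 (20.7° to 181.3°, uniform, h = 26) is passed completely: s = 0.0000 + (26) = 26.0000
θ = 184.4° falls in segment 3 (181.3° to 238.9°, uniform, h = -26): β = 184.4 − 181.3 = 3.1°, B = 57.6°; Δs = -26·3.1/57.6 = -1.3993; s = 26.0000 − 1.3993 = 24.6007
θ=32°: R = R0 + s = 37 + 1.8294 = 38.8294
θ=40.4°: R = R0 + s = 37 + 3.1893 = 40.1893
θ=177.8°: R = R0 + s = 37 + 25.4334 = 62.4334
θ=184.4°: R = R0 + s = 37 + 24.6007 = 61.6007

θ=32°: 38.8294
θ=40.4°: 40.1893
θ=177.8°: 62.4334
θ=184.4°: 61.6007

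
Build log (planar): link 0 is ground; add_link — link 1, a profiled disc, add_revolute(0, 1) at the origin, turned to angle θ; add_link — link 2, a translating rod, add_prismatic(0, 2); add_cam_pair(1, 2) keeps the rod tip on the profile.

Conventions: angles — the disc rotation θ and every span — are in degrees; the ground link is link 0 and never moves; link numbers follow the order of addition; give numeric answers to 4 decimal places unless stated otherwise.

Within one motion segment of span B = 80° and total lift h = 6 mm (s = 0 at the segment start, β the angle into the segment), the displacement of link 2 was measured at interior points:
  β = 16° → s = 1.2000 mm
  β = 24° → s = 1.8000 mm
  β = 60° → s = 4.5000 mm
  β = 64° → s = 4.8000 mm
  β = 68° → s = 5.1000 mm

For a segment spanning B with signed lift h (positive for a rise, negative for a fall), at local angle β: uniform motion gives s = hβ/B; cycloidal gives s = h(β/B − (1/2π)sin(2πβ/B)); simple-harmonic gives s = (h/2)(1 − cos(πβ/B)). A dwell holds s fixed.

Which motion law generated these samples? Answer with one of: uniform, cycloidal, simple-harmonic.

candidates at β/B = r: uniform s = h·r (linear in β); cycloidal s = h·(r − sin(2πr)/(2π)); simple-harmonic s = (h/2)(1 − cos(πr))
β=16°: printed 1.2000 | uniform 1.2000, cycloidal 0.2918, simple-harmonic 0.5729
β=24°: printed 1.8000 | uniform 1.8000, cycloidal 0.8918, simple-harmonic 1.2366
β=60°: printed 4.5000 | uniform 4.5000, cycloidal 5.4549, simple-harmonic 5.1213
β=64°: printed 4.8000 | uniform 4.8000, cycloidal 5.7082, simple-harmonic 5.4271
β=68°: printed 5.1000 | uniform 5.1000, cycloidal 5.8726, simple-harmonic 5.6730
only one law matches every sample → uniform

uniform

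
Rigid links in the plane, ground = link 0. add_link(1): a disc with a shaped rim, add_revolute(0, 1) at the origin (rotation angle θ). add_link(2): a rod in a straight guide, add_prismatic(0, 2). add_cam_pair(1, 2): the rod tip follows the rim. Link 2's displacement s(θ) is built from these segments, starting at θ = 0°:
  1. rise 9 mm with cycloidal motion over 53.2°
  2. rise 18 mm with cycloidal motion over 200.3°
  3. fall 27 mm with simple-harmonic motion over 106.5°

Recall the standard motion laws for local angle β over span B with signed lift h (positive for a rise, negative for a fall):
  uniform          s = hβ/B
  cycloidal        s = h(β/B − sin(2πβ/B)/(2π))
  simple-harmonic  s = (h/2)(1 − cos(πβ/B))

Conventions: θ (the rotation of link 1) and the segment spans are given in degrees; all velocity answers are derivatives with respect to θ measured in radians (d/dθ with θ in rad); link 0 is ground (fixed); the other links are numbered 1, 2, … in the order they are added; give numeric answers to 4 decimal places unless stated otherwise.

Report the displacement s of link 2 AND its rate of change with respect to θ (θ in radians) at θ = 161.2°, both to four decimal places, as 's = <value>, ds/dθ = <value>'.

segment 1 (0° to 53.2°, cycloidal, h = 9) is passed completely: s = 0.0000 + (9) = 9.0000
θ = 161.2° falls in segment 2 (53.2° to 253.5°, cycloidal, h = 18): β = 161.2 − 53.2 = 108°, B = 200.3°; Δs = 18·(0.5392 − sin(2π·0.5392)/(2π)) = 10.4038; s = 9.0000 + 10.4038 = 19.4038
velocity in seg [53.2°–253.5°] (cycloidal), θ in radians: β = 108° = 1.8850 rad, B = 200.3° = 3.4959 rad; ds/dθ = (h/B)(1 − cos(2πβ/B)) = (18/3.4959)(1 − cos(2π·0.5392)) = 10.142474 mm/rad

s = 19.4038, ds/dθ = 10.1425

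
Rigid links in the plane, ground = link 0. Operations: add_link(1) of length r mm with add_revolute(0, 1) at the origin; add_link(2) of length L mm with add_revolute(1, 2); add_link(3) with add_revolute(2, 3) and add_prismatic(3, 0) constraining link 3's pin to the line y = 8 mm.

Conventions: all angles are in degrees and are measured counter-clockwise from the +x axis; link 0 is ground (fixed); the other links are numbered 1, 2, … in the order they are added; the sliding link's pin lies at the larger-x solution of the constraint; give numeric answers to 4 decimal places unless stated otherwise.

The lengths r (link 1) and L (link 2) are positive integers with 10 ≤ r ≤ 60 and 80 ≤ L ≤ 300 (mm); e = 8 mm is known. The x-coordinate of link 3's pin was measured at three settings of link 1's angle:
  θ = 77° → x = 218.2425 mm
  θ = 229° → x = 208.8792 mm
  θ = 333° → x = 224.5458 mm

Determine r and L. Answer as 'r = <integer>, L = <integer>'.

constraint per measurement: (x − r cos θ)² + (r sin θ − e)² = L²
subtracting the θ₁ and θ₂ equations cancels the r² and L² terms:
r = (x₁² − x₂²) / (2[(x₁cos θ₁ + e sin θ₁) − (x₂cos θ₂ + e sin θ₂)]) = 10.0000 → r = 10
L² = (x₁ − r cos θ₁)² + (r sin θ₁ − e)² = 46656.0120 → L = 216.0000 → L = 216
check at θ₃=333°: x = 224.5458 (printed 224.5458) ✓

r = 10, L = 216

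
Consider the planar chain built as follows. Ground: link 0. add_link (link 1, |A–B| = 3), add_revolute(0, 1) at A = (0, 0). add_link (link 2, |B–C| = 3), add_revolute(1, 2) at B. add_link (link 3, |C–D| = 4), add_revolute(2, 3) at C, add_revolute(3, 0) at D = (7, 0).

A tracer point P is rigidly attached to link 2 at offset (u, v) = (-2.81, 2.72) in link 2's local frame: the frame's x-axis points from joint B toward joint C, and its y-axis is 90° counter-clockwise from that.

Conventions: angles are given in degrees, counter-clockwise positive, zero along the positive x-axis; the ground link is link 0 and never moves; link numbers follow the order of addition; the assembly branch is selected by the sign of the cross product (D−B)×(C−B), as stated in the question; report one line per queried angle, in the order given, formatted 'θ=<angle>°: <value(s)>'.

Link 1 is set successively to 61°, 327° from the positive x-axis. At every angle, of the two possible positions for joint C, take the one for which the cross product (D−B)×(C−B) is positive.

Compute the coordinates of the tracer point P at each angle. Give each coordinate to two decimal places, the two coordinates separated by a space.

A=(0,0), D=(7.00,0)
θ=61°: B = A + 3.00·(cos61°, sin61°) = (1.4544, 2.6239)
θ=61°: |BD| = 6.1350
θ=61°: circle(B,3.00) ∩ circle(D,4.00): a=2.4970, h=1.6628
θ=61°:   candidates: C₊=(4.4227,3.0590) cross=10.201; C₋=(3.0003,0.0528) cross=-10.201
θ=61°:   branch + wants cross > 0 → take C=(4.4227,3.0590) (cross=10.201)
θ=61°: ex = (C−B)/|BC| = (0.9894,0.1450); ey = (-0.1450,0.9894)
θ=61°: P = B + -2.81·ex + 2.72·ey = (-1.7204,4.9075)
θ=327°: B = A + 3.00·(cos327°, sin327°) = (2.5160, -1.6339)
θ=327°: |BD| = 4.7724
θ=327°: circle(B,3.00) ∩ circle(D,4.00): a=1.6528, h=2.5036
θ=327°:   candidates: C₊=(3.2118,1.2843) cross=11.948; C₋=(4.9261,-3.4204) cross=-11.948
θ=327°:   branch + wants cross > 0 → take C=(3.2118,1.2843) (cross=11.948)
θ=327°: ex = (C−B)/|BC| = (0.2319,0.9727); ey = (-0.9727,0.2319)
θ=327°: P = B + -2.81·ex + 2.72·ey = (-0.7815,-3.7365)

θ=61°: -1.72 4.91
θ=327°: -0.78 -3.74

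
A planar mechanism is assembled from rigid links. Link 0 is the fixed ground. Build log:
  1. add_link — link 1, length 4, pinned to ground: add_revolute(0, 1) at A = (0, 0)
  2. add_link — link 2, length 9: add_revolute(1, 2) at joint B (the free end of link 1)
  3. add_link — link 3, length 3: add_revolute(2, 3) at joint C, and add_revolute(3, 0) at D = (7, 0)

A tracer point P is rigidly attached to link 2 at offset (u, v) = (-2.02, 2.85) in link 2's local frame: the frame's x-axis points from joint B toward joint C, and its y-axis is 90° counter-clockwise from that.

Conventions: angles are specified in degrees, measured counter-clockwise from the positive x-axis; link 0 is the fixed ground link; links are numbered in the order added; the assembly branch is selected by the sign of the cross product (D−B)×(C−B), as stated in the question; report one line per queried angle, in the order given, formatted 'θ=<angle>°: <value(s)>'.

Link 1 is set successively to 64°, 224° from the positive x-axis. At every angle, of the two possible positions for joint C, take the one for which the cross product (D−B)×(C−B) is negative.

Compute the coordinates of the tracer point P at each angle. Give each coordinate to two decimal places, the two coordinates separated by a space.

A=(0,0), D=(7.00,0)
θ=64°: B = A + 4.00·(cos64°, sin64°) = (1.7535, 3.5952)
θ=64°: |BD| = 6.3601
θ=64°: circle(B,9.00) ∩ circle(D,3.00): a=8.8403, h=1.6878
θ=64°:   candidates: C₊=(10.0000,-0.0097) cross=10.735; C₋=(8.0919,-2.7942) cross=-10.735
θ=64°:   branch - wants cross < 0 → take C=(8.0919,-2.7942) (cross=-10.735)
θ=64°: ex = (C−B)/|BC| = (0.7043,-0.7099); ey = (0.7099,0.7043)
θ=64°: P = B + -2.02·ex + 2.85·ey = (2.3542,7.0364)
θ=224°: B = A + 4.00·(cos224°, sin224°) = (-2.8774, -2.7786)
θ=224°: |BD| = 10.2608
θ=224°: circle(B,9.00) ∩ circle(D,3.00): a=8.6389, h=2.5238
θ=224°:   candidates: C₊=(4.7553,1.9903) cross=25.896; C₋=(6.1222,-2.8687) cross=-25.896
θ=224°:   branch - wants cross < 0 → take C=(6.1222,-2.8687) (cross=-25.896)
θ=224°: ex = (C−B)/|BC| = (0.9999,-0.0100); ey = (0.0100,0.9999)
θ=224°: P = B + -2.02·ex + 2.85·ey = (-4.8687,0.0914)

θ=64°: 2.35 7.04
θ=224°: -4.87 0.09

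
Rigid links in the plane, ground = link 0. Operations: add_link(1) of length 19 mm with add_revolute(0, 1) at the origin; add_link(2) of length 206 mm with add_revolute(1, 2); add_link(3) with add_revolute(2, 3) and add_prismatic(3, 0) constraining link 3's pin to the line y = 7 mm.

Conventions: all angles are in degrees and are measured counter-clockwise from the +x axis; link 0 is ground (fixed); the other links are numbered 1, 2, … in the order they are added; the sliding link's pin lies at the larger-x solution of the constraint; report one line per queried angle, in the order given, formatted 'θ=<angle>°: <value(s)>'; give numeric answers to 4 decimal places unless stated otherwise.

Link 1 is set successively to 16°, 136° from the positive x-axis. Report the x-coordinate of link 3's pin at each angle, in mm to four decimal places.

geometry: r = 19 mm, L = 206 mm, e = 7 mm
θ=16°: crank pin P = (r cos θ, r sin θ) = (18.263972, 5.237110)
θ=16°: h = r sin θ − e = 5.237110 − 7 = -1.762890
θ=16°: x = r cos θ + √(L² − h²) = 18.263972 + 205.992457 = 224.256429
θ=136°: crank pin P = (r cos θ, r sin θ) = (-13.667456, 13.198509)
θ=136°: h = r sin θ − e = 13.198509 − 7 = 6.198509
θ=136°: x = r cos θ + √(L² − h²) = -13.667456 + 205.906723 = 192.239267

θ=16°: 224.2564
θ=136°: 192.2393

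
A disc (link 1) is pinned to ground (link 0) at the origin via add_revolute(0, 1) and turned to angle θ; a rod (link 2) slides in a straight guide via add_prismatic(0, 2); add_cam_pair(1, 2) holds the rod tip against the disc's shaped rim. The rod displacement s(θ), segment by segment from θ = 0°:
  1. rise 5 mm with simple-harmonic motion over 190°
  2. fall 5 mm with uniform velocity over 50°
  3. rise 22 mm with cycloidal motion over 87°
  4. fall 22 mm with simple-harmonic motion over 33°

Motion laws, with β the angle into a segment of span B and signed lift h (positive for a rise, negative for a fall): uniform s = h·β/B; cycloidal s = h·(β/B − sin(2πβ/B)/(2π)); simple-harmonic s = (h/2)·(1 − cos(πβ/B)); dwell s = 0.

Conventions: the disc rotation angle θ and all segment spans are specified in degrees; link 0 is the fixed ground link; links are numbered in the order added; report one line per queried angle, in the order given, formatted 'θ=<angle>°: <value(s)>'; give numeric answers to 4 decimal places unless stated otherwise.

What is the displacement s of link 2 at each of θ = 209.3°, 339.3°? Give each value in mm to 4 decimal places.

segment 1 (0° to 190°, simple-harmonic, h = 5) is passed completely: s = 0.0000 + (5) = 5.0000
θ = 209.3° falls in segment 2 (190° to 240°, uniform, h = -5): β = 209.3 − 190 = 19.3°, B = 50°; Δs = -5·19.3/50 = -1.9300; s = 5.0000 − 1.9300 = 3.0700
segment 2 (190° to 240°, uniform, h = -5) is passed completely: s = 5.0000 + (-5) = 0.0000
segment 3 (240° to 327°, cycloidal, h = 22) is passed completely: s = 0.0000 + (22) = 22.0000
θ = 339.3° falls in segment 4 (327° to 360°, simple-harmonic, h = -22): β = 339.3 − 327 = 12.3°, B = 33°; Δs = -22/2·(1 − cos(π·0.3727)) = -6.7180; s = 22.0000 − 6.7180 = 15.2820

θ=209.3°: 3.0700
θ=339.3°: 15.2820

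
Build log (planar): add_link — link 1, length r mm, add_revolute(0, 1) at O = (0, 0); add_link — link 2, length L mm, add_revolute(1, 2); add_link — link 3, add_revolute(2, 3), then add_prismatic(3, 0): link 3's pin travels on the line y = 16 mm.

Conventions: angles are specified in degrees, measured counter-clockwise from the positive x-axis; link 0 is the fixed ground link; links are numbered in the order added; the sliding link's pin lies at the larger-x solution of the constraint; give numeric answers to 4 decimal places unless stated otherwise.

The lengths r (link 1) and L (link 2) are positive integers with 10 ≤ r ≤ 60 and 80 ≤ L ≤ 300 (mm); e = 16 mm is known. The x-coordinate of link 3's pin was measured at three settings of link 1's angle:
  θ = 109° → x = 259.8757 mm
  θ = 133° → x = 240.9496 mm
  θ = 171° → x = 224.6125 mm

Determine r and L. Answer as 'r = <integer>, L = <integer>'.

constraint per measurement: (x − r cos θ)² + (r sin θ − e)² = L²
subtracting the θ₁ and θ₂ equations cancels the r² and L² terms:
r = (x₁² − x₂²) / (2[(x₁cos θ₁ + e sin θ₁) − (x₂cos θ₂ + e sin θ₂)]) = 56.9997 → r = 57
L² = (x₁ − r cos θ₁)² + (r sin θ₁ − e)² = 78960.9803 → L = 281.0000 → L = 281
check at θ₃=171°: x = 224.6125 (printed 224.6125) ✓

r = 57, L = 281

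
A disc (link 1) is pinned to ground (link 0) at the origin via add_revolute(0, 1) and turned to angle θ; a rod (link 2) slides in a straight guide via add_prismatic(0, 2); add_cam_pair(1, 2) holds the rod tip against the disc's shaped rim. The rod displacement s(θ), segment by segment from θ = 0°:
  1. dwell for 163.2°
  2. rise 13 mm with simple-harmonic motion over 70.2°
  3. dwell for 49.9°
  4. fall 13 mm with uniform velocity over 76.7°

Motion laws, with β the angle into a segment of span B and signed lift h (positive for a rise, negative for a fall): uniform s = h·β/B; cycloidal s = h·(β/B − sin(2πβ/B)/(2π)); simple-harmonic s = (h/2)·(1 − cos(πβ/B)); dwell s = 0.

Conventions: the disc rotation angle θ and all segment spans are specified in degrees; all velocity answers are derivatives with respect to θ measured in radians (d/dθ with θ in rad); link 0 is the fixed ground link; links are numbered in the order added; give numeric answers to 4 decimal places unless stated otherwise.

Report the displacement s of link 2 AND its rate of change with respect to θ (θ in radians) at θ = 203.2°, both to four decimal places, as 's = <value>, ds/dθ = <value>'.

segment 1 (0° to 163.2°, dwell): s unchanged at 0.0000
θ = 203.2° falls in segment 2 (163.2° to 233.4°, simple-harmonic, h = 13): β = 203.2 − 163.2 = 40°, B = 70.2°; Δs = 13/2·(1 − cos(π·0.5698)) = 7.9140; s = 0.0000 + 7.9140 = 7.9140
velocity in seg [163.2°–233.4°] (simple-harmonic), θ in radians: β = 40° = 0.6981 rad, B = 70.2° = 1.2252 rad; ds/dθ = (πh/(2B)) sin(πβ/B) = (π·13/(2·1.2252)) sin(π·0.5698) = 16.267554 mm/rad

s = 7.9140, ds/dθ = 16.2676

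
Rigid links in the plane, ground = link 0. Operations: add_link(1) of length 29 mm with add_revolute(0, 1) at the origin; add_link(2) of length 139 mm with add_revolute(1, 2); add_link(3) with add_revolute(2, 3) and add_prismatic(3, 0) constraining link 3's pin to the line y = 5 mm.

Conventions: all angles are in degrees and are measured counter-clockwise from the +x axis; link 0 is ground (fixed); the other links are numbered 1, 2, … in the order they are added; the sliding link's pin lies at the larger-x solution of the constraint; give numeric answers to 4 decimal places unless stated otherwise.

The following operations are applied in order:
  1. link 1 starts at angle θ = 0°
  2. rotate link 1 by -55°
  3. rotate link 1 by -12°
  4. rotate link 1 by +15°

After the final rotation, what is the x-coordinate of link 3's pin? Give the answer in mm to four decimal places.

geometry: r = 29 mm, L = 139 mm, e = 5 mm; θ starts at 0°
rotate link 1 by -55°: θ ← 0° -55° = -55°
rotate link 1 by -12°: θ ← -55° -12° = -67°
rotate link 1 by +15°: θ ← -67° +15° = -52°
crank pin P = (r cos θ, r sin θ) = (17.854183, -22.852312)
h = r sin θ − e = -22.852312 − 5 = -27.852312
x = r cos θ + √(L² − h²) = 17.854183 + 136.180941 = 154.035124

154.0351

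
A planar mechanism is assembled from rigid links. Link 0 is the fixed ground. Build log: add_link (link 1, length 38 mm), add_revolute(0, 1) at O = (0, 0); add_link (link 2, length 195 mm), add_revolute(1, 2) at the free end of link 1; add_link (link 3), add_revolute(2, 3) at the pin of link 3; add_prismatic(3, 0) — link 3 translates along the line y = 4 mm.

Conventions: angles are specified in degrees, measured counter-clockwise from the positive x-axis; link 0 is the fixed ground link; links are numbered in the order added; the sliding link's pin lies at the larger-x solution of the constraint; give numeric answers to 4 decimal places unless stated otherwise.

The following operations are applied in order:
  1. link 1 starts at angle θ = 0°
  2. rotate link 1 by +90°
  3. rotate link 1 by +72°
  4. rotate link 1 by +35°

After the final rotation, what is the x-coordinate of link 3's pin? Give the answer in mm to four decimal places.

geometry: r = 38 mm, L = 195 mm, e = 4 mm; θ starts at 0°
rotate link 1 by +90°: θ ← 0° +90° = 90°
rotate link 1 by +72°: θ ← 90° +72° = 162°
rotate link 1 by +35°: θ ← 162° +35° = 197°
crank pin P = (r cos θ, r sin θ) = (-36.339581, -11.110125)
h = r sin θ − e = -11.110125 − 4 = -15.110125
x = r cos θ + √(L² − h²) = -36.339581 + 194.413693 = 158.074113

158.0741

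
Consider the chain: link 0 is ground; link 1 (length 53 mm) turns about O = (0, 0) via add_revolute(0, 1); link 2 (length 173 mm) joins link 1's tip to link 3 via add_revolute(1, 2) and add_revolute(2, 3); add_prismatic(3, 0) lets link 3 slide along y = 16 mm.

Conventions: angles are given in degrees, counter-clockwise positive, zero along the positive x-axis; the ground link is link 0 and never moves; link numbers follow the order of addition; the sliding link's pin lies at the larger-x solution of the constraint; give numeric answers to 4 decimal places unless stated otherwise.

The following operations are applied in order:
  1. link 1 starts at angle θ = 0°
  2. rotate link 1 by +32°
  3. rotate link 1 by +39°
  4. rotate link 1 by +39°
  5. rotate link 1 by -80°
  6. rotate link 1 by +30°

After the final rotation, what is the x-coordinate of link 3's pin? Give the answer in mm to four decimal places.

geometry: r = 53 mm, L = 173 mm, e = 16 mm; θ starts at 0°
rotate link 1 by +32°: θ ← 0° +32° = 32°
rotate link 1 by +39°: θ ← 32° +39° = 71°
rotate link 1 by +39°: θ ← 71° +39° = 110°
rotate link 1 by -80°: θ ← 110° -80° = 30°
rotate link 1 by +30°: θ ← 30° +30° = 60°
crank pin P = (r cos θ, r sin θ) = (26.500000, 45.899346)
h = r sin θ − e = 45.899346 − 16 = 29.899346
x = r cos θ + √(L² − h²) = 26.500000 + 170.396682 = 196.896682

196.8967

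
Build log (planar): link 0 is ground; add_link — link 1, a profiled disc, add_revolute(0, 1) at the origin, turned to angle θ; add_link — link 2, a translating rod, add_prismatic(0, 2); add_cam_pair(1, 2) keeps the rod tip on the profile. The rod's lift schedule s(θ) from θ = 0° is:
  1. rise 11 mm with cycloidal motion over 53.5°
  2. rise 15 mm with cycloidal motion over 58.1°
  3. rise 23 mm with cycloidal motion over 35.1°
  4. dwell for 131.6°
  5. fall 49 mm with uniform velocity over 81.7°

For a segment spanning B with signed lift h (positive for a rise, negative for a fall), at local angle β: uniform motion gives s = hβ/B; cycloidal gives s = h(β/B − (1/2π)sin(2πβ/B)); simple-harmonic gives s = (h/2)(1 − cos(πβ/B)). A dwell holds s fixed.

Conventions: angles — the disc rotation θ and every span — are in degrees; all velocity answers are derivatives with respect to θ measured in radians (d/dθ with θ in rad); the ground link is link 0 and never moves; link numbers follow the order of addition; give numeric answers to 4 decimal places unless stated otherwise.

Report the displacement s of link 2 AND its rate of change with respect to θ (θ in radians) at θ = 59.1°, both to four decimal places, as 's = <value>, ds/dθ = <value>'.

seg 1 [0°–53.5°] cycloidal, h=11: full span → s += 11 → s = 11.0000
seg 2 [53.5°–111.6°] cycloidal, h=15: θ=59.1° here. β=5.6, B=58.1. 15·(0.0964 − sin(2π·0.0964)/(2π)) = 0.0868 → s = 11.0868
velocity in seg [53.5°–111.6°] (cycloidal), θ in radians: β = 5.6° = 0.0977 rad, B = 58.1° = 1.0140 rad; ds/dθ = (h/B)(1 − cos(2πβ/B)) = (15/1.0140)(1 − cos(2π·0.0964)) = 2.630734 mm/rad

s = 11.0868, ds/dθ = 2.6307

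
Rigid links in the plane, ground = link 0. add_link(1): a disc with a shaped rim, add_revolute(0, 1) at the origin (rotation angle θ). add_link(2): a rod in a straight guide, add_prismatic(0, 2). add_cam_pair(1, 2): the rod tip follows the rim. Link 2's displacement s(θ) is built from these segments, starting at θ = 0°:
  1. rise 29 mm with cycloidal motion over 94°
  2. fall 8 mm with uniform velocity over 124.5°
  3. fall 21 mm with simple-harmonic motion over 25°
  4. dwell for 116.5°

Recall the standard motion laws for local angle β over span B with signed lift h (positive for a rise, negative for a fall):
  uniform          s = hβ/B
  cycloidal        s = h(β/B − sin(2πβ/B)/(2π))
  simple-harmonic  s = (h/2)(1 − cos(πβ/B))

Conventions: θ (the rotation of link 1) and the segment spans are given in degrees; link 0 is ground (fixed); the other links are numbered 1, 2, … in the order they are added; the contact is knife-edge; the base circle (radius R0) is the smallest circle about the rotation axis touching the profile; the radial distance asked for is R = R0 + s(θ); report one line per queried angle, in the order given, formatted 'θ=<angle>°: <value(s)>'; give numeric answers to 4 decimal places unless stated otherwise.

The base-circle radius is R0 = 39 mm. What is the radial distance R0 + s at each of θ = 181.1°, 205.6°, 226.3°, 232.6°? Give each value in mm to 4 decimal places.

segment 1 (0° to 94°, cycloidal, h = 29) is passed completely: s = 0.0000 + (29) = 29.0000
θ = 181.1° falls in segment 2 (94° to 218.5°, uniform, h = -8): β = 181.1 − 94 = 87.1°, B = 124.5°; Δs = -8·87.1/124.5 = -5.5968; s = 29.0000 − 5.5968 = 23.4032
θ = 205.6° falls in segment 2 (94° to 218.5°, uniform, h = -8): β = 205.6 − 94 = 111.6°, B = 124.5°; Δs = -8·111.6/124.5 = -7.1711; s = 29.0000 − 7.1711 = 21.8289
segment 2 (94° to 218.5°, uniform, h = -8) is passed completely: s = 29.0000 + (-8) = 21.0000
θ = 226.3° falls in segment 3 (218.5° to 243.5°, simple-harmonic, h = -21): β = 226.3 − 218.5 = 7.8°, B = 25°; Δs = -21/2·(1 − cos(π·0.3120)) = -4.6528; s = 21.0000 − 4.6528 = 16.3472
θ = 232.6° falls in segment 3 (218.5° to 243.5°, simple-harmonic, h = -21): β = 232.6 − 218.5 = 14.1°, B = 25°; Δs = -21/2·(1 − cos(π·0.5640)) = -12.5970; s = 21.0000 − 12.5970 = 8.4030
θ=181.1°: R = R0 + s = 39 + 23.4032 = 62.4032
θ=205.6°: R = R0 + s = 39 + 21.8289 = 60.8289
θ=226.3°: R = R0 + s = 39 + 16.3472 = 55.3472
θ=232.6°: R = R0 + s = 39 + 8.4030 = 47.4030

θ=181.1°: 62.4032
θ=205.6°: 60.8289
θ=226.3°: 55.3472
θ=232.6°: 47.4030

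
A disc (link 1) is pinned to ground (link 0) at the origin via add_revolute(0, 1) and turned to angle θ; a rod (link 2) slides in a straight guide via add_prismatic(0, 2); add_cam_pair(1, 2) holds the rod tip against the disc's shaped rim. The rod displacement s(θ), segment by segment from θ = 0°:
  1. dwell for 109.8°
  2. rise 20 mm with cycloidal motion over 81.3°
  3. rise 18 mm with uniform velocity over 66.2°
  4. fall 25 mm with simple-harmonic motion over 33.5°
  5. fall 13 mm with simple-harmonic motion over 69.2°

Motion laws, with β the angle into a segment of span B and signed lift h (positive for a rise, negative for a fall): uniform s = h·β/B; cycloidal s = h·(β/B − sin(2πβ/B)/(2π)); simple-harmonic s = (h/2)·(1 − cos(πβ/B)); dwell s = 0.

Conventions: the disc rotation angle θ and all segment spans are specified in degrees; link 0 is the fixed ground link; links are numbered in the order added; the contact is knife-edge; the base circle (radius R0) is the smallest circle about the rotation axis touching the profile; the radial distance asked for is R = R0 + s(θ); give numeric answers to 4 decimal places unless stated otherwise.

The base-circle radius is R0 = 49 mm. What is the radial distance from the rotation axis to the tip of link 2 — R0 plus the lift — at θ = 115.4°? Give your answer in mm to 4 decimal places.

segment 1 (0° to 109.8°, dwell): s unchanged at 0.0000
θ = 115.4° falls in segment 2 (109.8° to 191.1°, cycloidal, h = 20): β = 115.4 − 109.8 = 5.6°, B = 81.3°; Δs = 20·(0.0689 − sin(2π·0.0689)/(2π)) = 0.0426; s = 0.0000 + 0.0426 = 0.0426
R = R0 + s = 49 + 0.0426 = 49.0426

49.0426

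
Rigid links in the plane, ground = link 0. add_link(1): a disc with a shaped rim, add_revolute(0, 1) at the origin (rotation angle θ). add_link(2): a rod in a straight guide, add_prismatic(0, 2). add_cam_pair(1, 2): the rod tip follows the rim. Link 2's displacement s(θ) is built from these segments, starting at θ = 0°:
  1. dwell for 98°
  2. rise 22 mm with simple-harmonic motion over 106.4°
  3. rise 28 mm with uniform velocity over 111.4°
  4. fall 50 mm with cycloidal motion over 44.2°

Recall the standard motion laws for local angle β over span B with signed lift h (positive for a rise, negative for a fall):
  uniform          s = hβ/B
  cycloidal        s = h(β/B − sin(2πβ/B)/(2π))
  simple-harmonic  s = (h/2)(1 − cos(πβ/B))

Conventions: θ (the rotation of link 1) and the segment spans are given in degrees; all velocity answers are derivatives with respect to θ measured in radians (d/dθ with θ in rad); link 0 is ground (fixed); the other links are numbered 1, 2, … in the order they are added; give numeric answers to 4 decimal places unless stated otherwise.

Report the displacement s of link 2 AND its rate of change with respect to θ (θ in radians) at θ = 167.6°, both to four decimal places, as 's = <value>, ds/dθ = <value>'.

segment 1 (0° to 98°, dwell): s unchanged at 0.0000
θ = 167.6° falls in segment 2 (98° to 204.4°, simple-harmonic, h = 22): β = 167.6 − 98 = 69.6°, B = 106.4°; Δs = 22/2·(1 − cos(π·0.6541)) = 16.1208; s = 0.0000 + 16.1208 = 16.1208
velocity in seg [98°–204.4°] (simple-harmonic), θ in radians: β = 69.6° = 1.2147 rad, B = 106.4° = 1.8570 rad; ds/dθ = (πh/(2B)) sin(πβ/B) = (π·22/(2·1.8570)) sin(π·0.6541) = 16.469608 mm/rad

s = 16.1208, ds/dθ = 16.4696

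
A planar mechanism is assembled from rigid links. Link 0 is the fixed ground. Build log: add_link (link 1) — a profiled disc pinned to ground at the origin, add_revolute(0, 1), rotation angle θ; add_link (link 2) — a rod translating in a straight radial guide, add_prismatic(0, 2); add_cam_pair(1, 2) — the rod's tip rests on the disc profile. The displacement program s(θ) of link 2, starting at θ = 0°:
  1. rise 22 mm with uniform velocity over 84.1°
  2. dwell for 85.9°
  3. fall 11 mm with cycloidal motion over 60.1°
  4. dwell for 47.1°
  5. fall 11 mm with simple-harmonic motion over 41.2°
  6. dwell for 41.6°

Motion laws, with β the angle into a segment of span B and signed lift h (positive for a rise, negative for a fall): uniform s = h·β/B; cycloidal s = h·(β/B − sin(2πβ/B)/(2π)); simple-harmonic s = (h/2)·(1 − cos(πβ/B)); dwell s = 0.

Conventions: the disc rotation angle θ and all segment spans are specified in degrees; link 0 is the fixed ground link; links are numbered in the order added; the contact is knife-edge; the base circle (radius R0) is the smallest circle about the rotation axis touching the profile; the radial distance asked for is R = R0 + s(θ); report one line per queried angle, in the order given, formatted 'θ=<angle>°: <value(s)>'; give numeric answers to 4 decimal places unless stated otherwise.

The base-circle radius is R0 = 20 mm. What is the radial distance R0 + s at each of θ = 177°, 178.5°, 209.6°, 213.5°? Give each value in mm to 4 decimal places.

seg 1 [0°–84.1°] uniform, h=22: full span → s += 22 → s = 22.0000
seg 2 [84.1°–170°] dwell: s stays 22.0000
seg 3 [170°–230.1°] cycloidal, h=-11: θ=177° here. β=7, B=60.1. -11·(0.1165 − sin(2π·0.1165)/(2π)) = -0.1113 → s = 21.8887
seg 3 [170°–230.1°] cycloidal, h=-11: θ=178.5° here. β=8.5, B=60.1. -11·(0.1414 − sin(2π·0.1414)/(2π)) = -0.1968 → s = 21.8032
seg 3 [170°–230.1°] cycloidal, h=-11: θ=209.6° here. β=39.6, B=60.1. -11·(0.6589 − sin(2π·0.6589)/(2π)) = -8.7196 → s = 13.2804
seg 3 [170°–230.1°] cycloidal, h=-11: θ=213.5° here. β=43.5, B=60.1. -11·(0.7238 − sin(2π·0.7238)/(2π)) = -9.6888 → s = 12.3112
θ=177°: R = R0 + s = 20 + 21.8887 = 41.8887
θ=178.5°: R = R0 + s = 20 + 21.8032 = 41.8032
θ=209.6°: R = R0 + s = 20 + 13.2804 = 33.2804
θ=213.5°: R = R0 + s = 20 + 12.3112 = 32.3112

θ=177°: 41.8887
θ=178.5°: 41.8032
θ=209.6°: 33.2804
θ=213.5°: 32.3112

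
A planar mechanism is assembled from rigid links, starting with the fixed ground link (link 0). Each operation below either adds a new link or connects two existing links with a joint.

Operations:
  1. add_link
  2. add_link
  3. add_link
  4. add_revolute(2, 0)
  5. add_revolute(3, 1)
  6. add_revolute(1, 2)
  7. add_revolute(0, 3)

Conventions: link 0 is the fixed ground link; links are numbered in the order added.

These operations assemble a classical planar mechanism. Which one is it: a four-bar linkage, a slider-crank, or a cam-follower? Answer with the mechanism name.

links: 4 (incl. ground); joints: 4 revolute, 0 prismatic, 0 higher (cam) pair, forming one closed loop
4 links in a single 4R loop → four-bar linkage

four-bar linkage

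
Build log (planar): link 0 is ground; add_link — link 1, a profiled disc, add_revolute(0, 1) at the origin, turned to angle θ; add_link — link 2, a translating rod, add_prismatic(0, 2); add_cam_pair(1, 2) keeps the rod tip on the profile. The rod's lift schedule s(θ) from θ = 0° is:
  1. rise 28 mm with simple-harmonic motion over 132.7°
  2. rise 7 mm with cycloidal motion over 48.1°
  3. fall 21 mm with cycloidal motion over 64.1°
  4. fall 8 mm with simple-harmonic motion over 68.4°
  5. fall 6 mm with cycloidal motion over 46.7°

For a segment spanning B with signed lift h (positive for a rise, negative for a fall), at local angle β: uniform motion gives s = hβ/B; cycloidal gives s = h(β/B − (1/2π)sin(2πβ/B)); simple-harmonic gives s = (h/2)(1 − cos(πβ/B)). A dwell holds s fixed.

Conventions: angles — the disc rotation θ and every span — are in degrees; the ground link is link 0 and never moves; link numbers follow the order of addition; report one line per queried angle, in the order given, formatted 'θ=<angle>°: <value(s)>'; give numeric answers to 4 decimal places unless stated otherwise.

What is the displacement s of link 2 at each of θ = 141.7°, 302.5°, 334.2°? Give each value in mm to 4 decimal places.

seg 1 [0°–132.7°] simple-harmonic, h=28: full span → s += 28 → s = 28.0000
seg 2 [132.7°–180.8°] cycloidal, h=7: θ=141.7° here. β=9, B=48.1. 7·(0.1871 − sin(2π·0.1871)/(2π)) = 0.2815 → s = 28.2815
seg 2 [132.7°–180.8°] cycloidal, h=7: full span → s += 7 → s = 35.0000
seg 3 [180.8°–244.9°] cycloidal, h=-21: full span → s += -21 → s = 14.0000
seg 4 [244.9°–313.3°] simple-harmonic, h=-8: θ=302.5° here. β=57.6, B=68.4. -8/2·(1 − cos(π·0.8421)) = -7.5179 → s = 6.4821
seg 4 [244.9°–313.3°] simple-harmonic, h=-8: full span → s += -8 → s = 6.0000
seg 5 [313.3°–360°] cycloidal, h=-6: θ=334.2° here. β=20.9, B=46.7. -6·(0.4475 − sin(2π·0.4475)/(2π)) = -2.3761 → s = 3.6239

θ=141.7°: 28.2815
θ=302.5°: 6.4821
θ=334.2°: 3.6239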